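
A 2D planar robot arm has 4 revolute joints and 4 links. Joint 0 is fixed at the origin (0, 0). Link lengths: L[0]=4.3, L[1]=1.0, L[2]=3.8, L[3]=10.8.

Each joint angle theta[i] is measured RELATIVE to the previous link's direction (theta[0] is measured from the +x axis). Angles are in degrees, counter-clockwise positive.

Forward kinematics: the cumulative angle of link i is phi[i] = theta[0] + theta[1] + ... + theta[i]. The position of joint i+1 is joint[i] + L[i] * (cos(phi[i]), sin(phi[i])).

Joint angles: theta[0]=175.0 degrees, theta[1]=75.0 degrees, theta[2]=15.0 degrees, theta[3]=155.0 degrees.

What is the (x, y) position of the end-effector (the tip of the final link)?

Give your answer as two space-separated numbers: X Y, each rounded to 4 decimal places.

Answer: 0.4432 5.0026

Derivation:
joint[0] = (0.0000, 0.0000)  (base)
link 0: phi[0] = 175 = 175 deg
  cos(175 deg) = -0.9962, sin(175 deg) = 0.0872
  joint[1] = (0.0000, 0.0000) + 4.3 * (-0.9962, 0.0872) = (0.0000 + -4.2836, 0.0000 + 0.3748) = (-4.2836, 0.3748)
link 1: phi[1] = 175 + 75 = 250 deg
  cos(250 deg) = -0.3420, sin(250 deg) = -0.9397
  joint[2] = (-4.2836, 0.3748) + 1 * (-0.3420, -0.9397) = (-4.2836 + -0.3420, 0.3748 + -0.9397) = (-4.6257, -0.5649)
link 2: phi[2] = 175 + 75 + 15 = 265 deg
  cos(265 deg) = -0.0872, sin(265 deg) = -0.9962
  joint[3] = (-4.6257, -0.5649) + 3.8 * (-0.0872, -0.9962) = (-4.6257 + -0.3312, -0.5649 + -3.7855) = (-4.9568, -4.3505)
link 3: phi[3] = 175 + 75 + 15 + 155 = 420 deg
  cos(420 deg) = 0.5000, sin(420 deg) = 0.8660
  joint[4] = (-4.9568, -4.3505) + 10.8 * (0.5000, 0.8660) = (-4.9568 + 5.4000, -4.3505 + 9.3531) = (0.4432, 5.0026)
End effector: (0.4432, 5.0026)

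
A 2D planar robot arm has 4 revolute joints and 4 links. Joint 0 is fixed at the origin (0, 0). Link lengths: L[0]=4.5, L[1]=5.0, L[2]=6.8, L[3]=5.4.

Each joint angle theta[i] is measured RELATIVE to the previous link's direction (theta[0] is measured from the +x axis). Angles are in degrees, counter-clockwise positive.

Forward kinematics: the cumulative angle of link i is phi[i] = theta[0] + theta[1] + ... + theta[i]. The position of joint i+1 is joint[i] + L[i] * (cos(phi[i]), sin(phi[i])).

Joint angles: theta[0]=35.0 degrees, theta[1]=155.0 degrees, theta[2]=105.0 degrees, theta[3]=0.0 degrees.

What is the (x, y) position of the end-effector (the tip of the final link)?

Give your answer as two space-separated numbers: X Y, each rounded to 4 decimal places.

Answer: 3.9181 -9.3441

Derivation:
joint[0] = (0.0000, 0.0000)  (base)
link 0: phi[0] = 35 = 35 deg
  cos(35 deg) = 0.8192, sin(35 deg) = 0.5736
  joint[1] = (0.0000, 0.0000) + 4.5 * (0.8192, 0.5736) = (0.0000 + 3.6862, 0.0000 + 2.5811) = (3.6862, 2.5811)
link 1: phi[1] = 35 + 155 = 190 deg
  cos(190 deg) = -0.9848, sin(190 deg) = -0.1736
  joint[2] = (3.6862, 2.5811) + 5 * (-0.9848, -0.1736) = (3.6862 + -4.9240, 2.5811 + -0.8682) = (-1.2379, 1.7129)
link 2: phi[2] = 35 + 155 + 105 = 295 deg
  cos(295 deg) = 0.4226, sin(295 deg) = -0.9063
  joint[3] = (-1.2379, 1.7129) + 6.8 * (0.4226, -0.9063) = (-1.2379 + 2.8738, 1.7129 + -6.1629) = (1.6359, -4.4500)
link 3: phi[3] = 35 + 155 + 105 + 0 = 295 deg
  cos(295 deg) = 0.4226, sin(295 deg) = -0.9063
  joint[4] = (1.6359, -4.4500) + 5.4 * (0.4226, -0.9063) = (1.6359 + 2.2821, -4.4500 + -4.8941) = (3.9181, -9.3441)
End effector: (3.9181, -9.3441)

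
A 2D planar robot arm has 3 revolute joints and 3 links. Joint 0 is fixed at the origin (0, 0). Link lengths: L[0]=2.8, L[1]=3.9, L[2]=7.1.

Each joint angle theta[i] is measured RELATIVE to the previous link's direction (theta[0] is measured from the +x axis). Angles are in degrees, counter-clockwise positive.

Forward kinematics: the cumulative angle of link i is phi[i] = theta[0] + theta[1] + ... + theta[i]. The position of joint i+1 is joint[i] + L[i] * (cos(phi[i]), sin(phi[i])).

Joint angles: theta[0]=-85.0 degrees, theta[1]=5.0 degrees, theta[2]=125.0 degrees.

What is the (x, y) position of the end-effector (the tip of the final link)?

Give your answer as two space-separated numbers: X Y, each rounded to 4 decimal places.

joint[0] = (0.0000, 0.0000)  (base)
link 0: phi[0] = -85 = -85 deg
  cos(-85 deg) = 0.0872, sin(-85 deg) = -0.9962
  joint[1] = (0.0000, 0.0000) + 2.8 * (0.0872, -0.9962) = (0.0000 + 0.2440, 0.0000 + -2.7893) = (0.2440, -2.7893)
link 1: phi[1] = -85 + 5 = -80 deg
  cos(-80 deg) = 0.1736, sin(-80 deg) = -0.9848
  joint[2] = (0.2440, -2.7893) + 3.9 * (0.1736, -0.9848) = (0.2440 + 0.6772, -2.7893 + -3.8408) = (0.9213, -6.6301)
link 2: phi[2] = -85 + 5 + 125 = 45 deg
  cos(45 deg) = 0.7071, sin(45 deg) = 0.7071
  joint[3] = (0.9213, -6.6301) + 7.1 * (0.7071, 0.7071) = (0.9213 + 5.0205, -6.6301 + 5.0205) = (5.9417, -1.6096)
End effector: (5.9417, -1.6096)

Answer: 5.9417 -1.6096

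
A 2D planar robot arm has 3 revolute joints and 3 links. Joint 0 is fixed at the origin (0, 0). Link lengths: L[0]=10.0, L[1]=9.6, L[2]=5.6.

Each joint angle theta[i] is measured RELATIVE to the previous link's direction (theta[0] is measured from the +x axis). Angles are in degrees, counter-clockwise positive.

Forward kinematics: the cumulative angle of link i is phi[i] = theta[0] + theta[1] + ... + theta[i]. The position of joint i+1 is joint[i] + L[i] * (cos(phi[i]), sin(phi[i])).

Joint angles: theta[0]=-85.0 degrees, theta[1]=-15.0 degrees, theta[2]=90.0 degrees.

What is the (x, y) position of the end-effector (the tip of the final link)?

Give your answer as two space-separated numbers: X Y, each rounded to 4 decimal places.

joint[0] = (0.0000, 0.0000)  (base)
link 0: phi[0] = -85 = -85 deg
  cos(-85 deg) = 0.0872, sin(-85 deg) = -0.9962
  joint[1] = (0.0000, 0.0000) + 10 * (0.0872, -0.9962) = (0.0000 + 0.8716, 0.0000 + -9.9619) = (0.8716, -9.9619)
link 1: phi[1] = -85 + -15 = -100 deg
  cos(-100 deg) = -0.1736, sin(-100 deg) = -0.9848
  joint[2] = (0.8716, -9.9619) + 9.6 * (-0.1736, -0.9848) = (0.8716 + -1.6670, -9.9619 + -9.4542) = (-0.7955, -19.4161)
link 2: phi[2] = -85 + -15 + 90 = -10 deg
  cos(-10 deg) = 0.9848, sin(-10 deg) = -0.1736
  joint[3] = (-0.7955, -19.4161) + 5.6 * (0.9848, -0.1736) = (-0.7955 + 5.5149, -19.4161 + -0.9724) = (4.7195, -20.3885)
End effector: (4.7195, -20.3885)

Answer: 4.7195 -20.3885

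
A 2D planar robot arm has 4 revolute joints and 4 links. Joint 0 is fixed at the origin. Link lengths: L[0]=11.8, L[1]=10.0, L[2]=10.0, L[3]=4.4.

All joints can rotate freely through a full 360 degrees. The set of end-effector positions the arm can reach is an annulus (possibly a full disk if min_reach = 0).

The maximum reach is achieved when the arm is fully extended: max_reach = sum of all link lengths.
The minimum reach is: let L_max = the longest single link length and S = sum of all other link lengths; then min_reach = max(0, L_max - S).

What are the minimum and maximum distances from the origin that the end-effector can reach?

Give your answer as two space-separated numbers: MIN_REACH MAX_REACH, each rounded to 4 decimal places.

Link lengths: [11.8, 10.0, 10.0, 4.4]
max_reach = 11.8 + 10 + 10 + 4.4 = 36.2
L_max = max([11.8, 10.0, 10.0, 4.4]) = 11.8
S (sum of others) = 36.2 - 11.8 = 24.4
min_reach = max(0, 11.8 - 24.4) = max(0, -12.6) = 0

Answer: 0.0000 36.2000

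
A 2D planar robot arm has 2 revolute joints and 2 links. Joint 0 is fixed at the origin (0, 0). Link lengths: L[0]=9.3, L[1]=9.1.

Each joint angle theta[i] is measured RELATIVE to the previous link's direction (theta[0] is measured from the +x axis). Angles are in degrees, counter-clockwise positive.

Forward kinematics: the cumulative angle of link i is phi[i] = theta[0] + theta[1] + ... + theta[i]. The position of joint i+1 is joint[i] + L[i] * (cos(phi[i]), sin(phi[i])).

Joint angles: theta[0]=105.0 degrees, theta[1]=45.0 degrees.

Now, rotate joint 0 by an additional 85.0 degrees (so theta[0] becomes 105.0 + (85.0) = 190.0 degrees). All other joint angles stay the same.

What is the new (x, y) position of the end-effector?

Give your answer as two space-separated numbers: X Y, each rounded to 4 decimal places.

joint[0] = (0.0000, 0.0000)  (base)
link 0: phi[0] = 190 = 190 deg
  cos(190 deg) = -0.9848, sin(190 deg) = -0.1736
  joint[1] = (0.0000, 0.0000) + 9.3 * (-0.9848, -0.1736) = (0.0000 + -9.1587, 0.0000 + -1.6149) = (-9.1587, -1.6149)
link 1: phi[1] = 190 + 45 = 235 deg
  cos(235 deg) = -0.5736, sin(235 deg) = -0.8192
  joint[2] = (-9.1587, -1.6149) + 9.1 * (-0.5736, -0.8192) = (-9.1587 + -5.2195, -1.6149 + -7.4543) = (-14.3783, -9.0692)
End effector: (-14.3783, -9.0692)

Answer: -14.3783 -9.0692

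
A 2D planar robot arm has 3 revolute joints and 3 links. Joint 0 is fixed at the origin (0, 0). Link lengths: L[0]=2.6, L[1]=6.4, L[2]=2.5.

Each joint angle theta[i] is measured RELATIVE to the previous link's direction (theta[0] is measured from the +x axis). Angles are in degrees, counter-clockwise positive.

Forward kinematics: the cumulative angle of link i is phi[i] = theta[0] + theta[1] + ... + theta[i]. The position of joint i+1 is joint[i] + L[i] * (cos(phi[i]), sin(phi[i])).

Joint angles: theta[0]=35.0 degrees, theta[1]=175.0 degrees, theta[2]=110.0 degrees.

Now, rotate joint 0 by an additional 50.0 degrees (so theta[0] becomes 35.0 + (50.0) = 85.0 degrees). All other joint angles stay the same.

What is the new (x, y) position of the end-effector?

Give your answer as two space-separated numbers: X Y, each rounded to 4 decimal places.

joint[0] = (0.0000, 0.0000)  (base)
link 0: phi[0] = 85 = 85 deg
  cos(85 deg) = 0.0872, sin(85 deg) = 0.9962
  joint[1] = (0.0000, 0.0000) + 2.6 * (0.0872, 0.9962) = (0.0000 + 0.2266, 0.0000 + 2.5901) = (0.2266, 2.5901)
link 1: phi[1] = 85 + 175 = 260 deg
  cos(260 deg) = -0.1736, sin(260 deg) = -0.9848
  joint[2] = (0.2266, 2.5901) + 6.4 * (-0.1736, -0.9848) = (0.2266 + -1.1113, 2.5901 + -6.3028) = (-0.8847, -3.7127)
link 2: phi[2] = 85 + 175 + 110 = 370 deg
  cos(370 deg) = 0.9848, sin(370 deg) = 0.1736
  joint[3] = (-0.8847, -3.7127) + 2.5 * (0.9848, 0.1736) = (-0.8847 + 2.4620, -3.7127 + 0.4341) = (1.5773, -3.2785)
End effector: (1.5773, -3.2785)

Answer: 1.5773 -3.2785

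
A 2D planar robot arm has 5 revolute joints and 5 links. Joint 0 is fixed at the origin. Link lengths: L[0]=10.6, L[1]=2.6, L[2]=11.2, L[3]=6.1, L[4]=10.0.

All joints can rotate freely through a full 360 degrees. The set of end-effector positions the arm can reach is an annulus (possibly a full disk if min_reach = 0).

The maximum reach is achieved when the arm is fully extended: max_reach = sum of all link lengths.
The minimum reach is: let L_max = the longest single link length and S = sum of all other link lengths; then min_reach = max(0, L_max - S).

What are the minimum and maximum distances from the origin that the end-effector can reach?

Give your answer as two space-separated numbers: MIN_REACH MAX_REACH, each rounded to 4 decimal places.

Link lengths: [10.6, 2.6, 11.2, 6.1, 10.0]
max_reach = 10.6 + 2.6 + 11.2 + 6.1 + 10 = 40.5
L_max = max([10.6, 2.6, 11.2, 6.1, 10.0]) = 11.2
S (sum of others) = 40.5 - 11.2 = 29.3
min_reach = max(0, 11.2 - 29.3) = max(0, -18.1) = 0

Answer: 0.0000 40.5000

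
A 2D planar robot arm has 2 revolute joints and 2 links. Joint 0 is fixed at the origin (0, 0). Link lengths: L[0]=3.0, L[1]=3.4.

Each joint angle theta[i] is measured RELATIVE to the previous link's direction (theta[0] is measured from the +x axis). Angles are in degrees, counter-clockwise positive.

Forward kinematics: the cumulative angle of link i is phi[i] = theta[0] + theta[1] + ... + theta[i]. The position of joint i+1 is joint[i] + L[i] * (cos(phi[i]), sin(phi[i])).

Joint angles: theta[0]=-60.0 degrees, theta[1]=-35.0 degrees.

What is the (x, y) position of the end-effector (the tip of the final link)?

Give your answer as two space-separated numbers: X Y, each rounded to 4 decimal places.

joint[0] = (0.0000, 0.0000)  (base)
link 0: phi[0] = -60 = -60 deg
  cos(-60 deg) = 0.5000, sin(-60 deg) = -0.8660
  joint[1] = (0.0000, 0.0000) + 3 * (0.5000, -0.8660) = (0.0000 + 1.5000, 0.0000 + -2.5981) = (1.5000, -2.5981)
link 1: phi[1] = -60 + -35 = -95 deg
  cos(-95 deg) = -0.0872, sin(-95 deg) = -0.9962
  joint[2] = (1.5000, -2.5981) + 3.4 * (-0.0872, -0.9962) = (1.5000 + -0.2963, -2.5981 + -3.3871) = (1.2037, -5.9851)
End effector: (1.2037, -5.9851)

Answer: 1.2037 -5.9851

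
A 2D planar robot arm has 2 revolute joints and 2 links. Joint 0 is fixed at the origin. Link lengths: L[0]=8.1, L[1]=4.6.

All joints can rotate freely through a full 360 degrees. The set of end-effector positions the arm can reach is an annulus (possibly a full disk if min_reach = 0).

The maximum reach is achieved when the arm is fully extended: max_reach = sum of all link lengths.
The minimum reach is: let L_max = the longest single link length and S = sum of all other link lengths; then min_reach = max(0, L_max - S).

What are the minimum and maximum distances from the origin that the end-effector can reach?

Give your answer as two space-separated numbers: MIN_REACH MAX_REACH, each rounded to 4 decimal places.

Answer: 3.5000 12.7000

Derivation:
Link lengths: [8.1, 4.6]
max_reach = 8.1 + 4.6 = 12.7
L_max = max([8.1, 4.6]) = 8.1
S (sum of others) = 12.7 - 8.1 = 4.6
min_reach = max(0, 8.1 - 4.6) = max(0, 3.5) = 3.5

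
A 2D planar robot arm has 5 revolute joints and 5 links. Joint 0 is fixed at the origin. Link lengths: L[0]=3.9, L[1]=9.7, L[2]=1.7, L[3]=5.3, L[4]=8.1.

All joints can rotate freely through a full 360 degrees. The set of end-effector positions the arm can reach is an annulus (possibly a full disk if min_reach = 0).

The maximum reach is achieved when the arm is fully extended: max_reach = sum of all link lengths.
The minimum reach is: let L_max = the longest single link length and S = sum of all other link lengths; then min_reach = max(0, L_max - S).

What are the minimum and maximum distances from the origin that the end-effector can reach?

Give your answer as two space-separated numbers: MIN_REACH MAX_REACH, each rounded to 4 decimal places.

Link lengths: [3.9, 9.7, 1.7, 5.3, 8.1]
max_reach = 3.9 + 9.7 + 1.7 + 5.3 + 8.1 = 28.7
L_max = max([3.9, 9.7, 1.7, 5.3, 8.1]) = 9.7
S (sum of others) = 28.7 - 9.7 = 19
min_reach = max(0, 9.7 - 19) = max(0, -9.3) = 0

Answer: 0.0000 28.7000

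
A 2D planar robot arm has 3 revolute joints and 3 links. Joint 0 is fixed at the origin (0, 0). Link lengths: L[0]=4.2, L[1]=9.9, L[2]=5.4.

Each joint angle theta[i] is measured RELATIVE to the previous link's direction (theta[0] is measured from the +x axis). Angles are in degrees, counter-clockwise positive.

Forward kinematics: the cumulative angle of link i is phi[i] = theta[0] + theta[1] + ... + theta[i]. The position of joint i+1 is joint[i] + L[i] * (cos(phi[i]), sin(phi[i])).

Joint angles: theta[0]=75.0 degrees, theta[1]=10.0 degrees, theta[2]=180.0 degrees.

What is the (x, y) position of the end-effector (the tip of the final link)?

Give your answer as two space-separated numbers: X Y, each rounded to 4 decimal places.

Answer: 1.4792 8.5398

Derivation:
joint[0] = (0.0000, 0.0000)  (base)
link 0: phi[0] = 75 = 75 deg
  cos(75 deg) = 0.2588, sin(75 deg) = 0.9659
  joint[1] = (0.0000, 0.0000) + 4.2 * (0.2588, 0.9659) = (0.0000 + 1.0870, 0.0000 + 4.0569) = (1.0870, 4.0569)
link 1: phi[1] = 75 + 10 = 85 deg
  cos(85 deg) = 0.0872, sin(85 deg) = 0.9962
  joint[2] = (1.0870, 4.0569) + 9.9 * (0.0872, 0.9962) = (1.0870 + 0.8628, 4.0569 + 9.8623) = (1.9499, 13.9192)
link 2: phi[2] = 75 + 10 + 180 = 265 deg
  cos(265 deg) = -0.0872, sin(265 deg) = -0.9962
  joint[3] = (1.9499, 13.9192) + 5.4 * (-0.0872, -0.9962) = (1.9499 + -0.4706, 13.9192 + -5.3795) = (1.4792, 8.5398)
End effector: (1.4792, 8.5398)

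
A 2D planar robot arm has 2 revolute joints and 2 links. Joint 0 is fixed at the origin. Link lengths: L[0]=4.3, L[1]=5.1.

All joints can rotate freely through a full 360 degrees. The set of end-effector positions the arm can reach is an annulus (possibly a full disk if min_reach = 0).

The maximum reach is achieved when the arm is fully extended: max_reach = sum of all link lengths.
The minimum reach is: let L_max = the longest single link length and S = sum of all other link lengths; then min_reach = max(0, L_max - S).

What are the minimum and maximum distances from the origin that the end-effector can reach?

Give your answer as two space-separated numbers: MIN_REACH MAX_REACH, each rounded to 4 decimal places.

Answer: 0.8000 9.4000

Derivation:
Link lengths: [4.3, 5.1]
max_reach = 4.3 + 5.1 = 9.4
L_max = max([4.3, 5.1]) = 5.1
S (sum of others) = 9.4 - 5.1 = 4.3
min_reach = max(0, 5.1 - 4.3) = max(0, 0.8) = 0.8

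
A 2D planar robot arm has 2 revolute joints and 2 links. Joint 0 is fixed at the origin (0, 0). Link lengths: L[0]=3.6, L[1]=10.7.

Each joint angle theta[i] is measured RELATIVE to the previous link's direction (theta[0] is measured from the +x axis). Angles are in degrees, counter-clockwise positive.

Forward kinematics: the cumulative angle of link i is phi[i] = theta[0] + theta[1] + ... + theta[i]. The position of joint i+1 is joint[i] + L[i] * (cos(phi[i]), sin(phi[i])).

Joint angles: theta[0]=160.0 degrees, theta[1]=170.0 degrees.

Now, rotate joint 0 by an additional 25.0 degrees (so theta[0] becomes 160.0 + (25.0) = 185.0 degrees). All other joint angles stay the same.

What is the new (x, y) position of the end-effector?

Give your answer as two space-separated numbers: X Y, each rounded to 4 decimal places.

Answer: 7.0730 -1.2463

Derivation:
joint[0] = (0.0000, 0.0000)  (base)
link 0: phi[0] = 185 = 185 deg
  cos(185 deg) = -0.9962, sin(185 deg) = -0.0872
  joint[1] = (0.0000, 0.0000) + 3.6 * (-0.9962, -0.0872) = (0.0000 + -3.5863, 0.0000 + -0.3138) = (-3.5863, -0.3138)
link 1: phi[1] = 185 + 170 = 355 deg
  cos(355 deg) = 0.9962, sin(355 deg) = -0.0872
  joint[2] = (-3.5863, -0.3138) + 10.7 * (0.9962, -0.0872) = (-3.5863 + 10.6593, -0.3138 + -0.9326) = (7.0730, -1.2463)
End effector: (7.0730, -1.2463)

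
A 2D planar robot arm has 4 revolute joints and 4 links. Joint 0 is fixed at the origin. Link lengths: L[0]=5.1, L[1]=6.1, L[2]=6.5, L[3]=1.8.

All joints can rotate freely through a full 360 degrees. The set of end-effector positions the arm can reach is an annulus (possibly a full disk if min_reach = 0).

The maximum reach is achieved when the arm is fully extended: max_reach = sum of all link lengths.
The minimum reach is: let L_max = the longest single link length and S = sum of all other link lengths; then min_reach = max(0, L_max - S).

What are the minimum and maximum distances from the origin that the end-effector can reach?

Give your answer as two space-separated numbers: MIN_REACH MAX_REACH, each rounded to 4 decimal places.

Answer: 0.0000 19.5000

Derivation:
Link lengths: [5.1, 6.1, 6.5, 1.8]
max_reach = 5.1 + 6.1 + 6.5 + 1.8 = 19.5
L_max = max([5.1, 6.1, 6.5, 1.8]) = 6.5
S (sum of others) = 19.5 - 6.5 = 13
min_reach = max(0, 6.5 - 13) = max(0, -6.5) = 0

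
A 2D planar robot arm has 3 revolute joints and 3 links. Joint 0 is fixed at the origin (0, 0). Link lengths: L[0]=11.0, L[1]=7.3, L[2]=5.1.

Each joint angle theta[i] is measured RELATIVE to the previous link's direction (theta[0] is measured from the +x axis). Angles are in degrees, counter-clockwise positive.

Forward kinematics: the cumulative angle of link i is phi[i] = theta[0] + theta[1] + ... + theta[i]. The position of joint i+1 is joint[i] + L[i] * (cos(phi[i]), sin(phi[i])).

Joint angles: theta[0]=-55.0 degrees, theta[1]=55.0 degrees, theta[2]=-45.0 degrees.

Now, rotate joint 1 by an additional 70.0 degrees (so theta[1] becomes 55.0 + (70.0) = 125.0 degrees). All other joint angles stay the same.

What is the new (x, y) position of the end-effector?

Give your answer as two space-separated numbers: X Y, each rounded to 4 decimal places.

joint[0] = (0.0000, 0.0000)  (base)
link 0: phi[0] = -55 = -55 deg
  cos(-55 deg) = 0.5736, sin(-55 deg) = -0.8192
  joint[1] = (0.0000, 0.0000) + 11 * (0.5736, -0.8192) = (0.0000 + 6.3093, 0.0000 + -9.0107) = (6.3093, -9.0107)
link 1: phi[1] = -55 + 125 = 70 deg
  cos(70 deg) = 0.3420, sin(70 deg) = 0.9397
  joint[2] = (6.3093, -9.0107) + 7.3 * (0.3420, 0.9397) = (6.3093 + 2.4967, -9.0107 + 6.8598) = (8.8061, -2.1509)
link 2: phi[2] = -55 + 125 + -45 = 25 deg
  cos(25 deg) = 0.9063, sin(25 deg) = 0.4226
  joint[3] = (8.8061, -2.1509) + 5.1 * (0.9063, 0.4226) = (8.8061 + 4.6222, -2.1509 + 2.1554) = (13.4283, 0.0044)
End effector: (13.4283, 0.0044)

Answer: 13.4283 0.0044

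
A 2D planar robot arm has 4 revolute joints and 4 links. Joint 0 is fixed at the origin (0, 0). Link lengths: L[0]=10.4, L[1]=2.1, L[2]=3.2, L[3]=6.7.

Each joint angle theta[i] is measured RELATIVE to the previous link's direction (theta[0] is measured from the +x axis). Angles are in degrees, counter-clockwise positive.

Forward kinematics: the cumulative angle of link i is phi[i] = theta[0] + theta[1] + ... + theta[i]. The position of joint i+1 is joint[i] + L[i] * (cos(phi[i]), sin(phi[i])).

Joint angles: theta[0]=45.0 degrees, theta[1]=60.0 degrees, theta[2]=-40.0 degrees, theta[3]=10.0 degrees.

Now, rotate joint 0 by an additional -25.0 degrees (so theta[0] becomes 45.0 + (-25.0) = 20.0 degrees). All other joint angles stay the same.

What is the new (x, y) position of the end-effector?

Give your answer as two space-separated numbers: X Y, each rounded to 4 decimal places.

Answer: 16.8955 12.8145

Derivation:
joint[0] = (0.0000, 0.0000)  (base)
link 0: phi[0] = 20 = 20 deg
  cos(20 deg) = 0.9397, sin(20 deg) = 0.3420
  joint[1] = (0.0000, 0.0000) + 10.4 * (0.9397, 0.3420) = (0.0000 + 9.7728, 0.0000 + 3.5570) = (9.7728, 3.5570)
link 1: phi[1] = 20 + 60 = 80 deg
  cos(80 deg) = 0.1736, sin(80 deg) = 0.9848
  joint[2] = (9.7728, 3.5570) + 2.1 * (0.1736, 0.9848) = (9.7728 + 0.3647, 3.5570 + 2.0681) = (10.1375, 5.6251)
link 2: phi[2] = 20 + 60 + -40 = 40 deg
  cos(40 deg) = 0.7660, sin(40 deg) = 0.6428
  joint[3] = (10.1375, 5.6251) + 3.2 * (0.7660, 0.6428) = (10.1375 + 2.4513, 5.6251 + 2.0569) = (12.5888, 7.6820)
link 3: phi[3] = 20 + 60 + -40 + 10 = 50 deg
  cos(50 deg) = 0.6428, sin(50 deg) = 0.7660
  joint[4] = (12.5888, 7.6820) + 6.7 * (0.6428, 0.7660) = (12.5888 + 4.3067, 7.6820 + 5.1325) = (16.8955, 12.8145)
End effector: (16.8955, 12.8145)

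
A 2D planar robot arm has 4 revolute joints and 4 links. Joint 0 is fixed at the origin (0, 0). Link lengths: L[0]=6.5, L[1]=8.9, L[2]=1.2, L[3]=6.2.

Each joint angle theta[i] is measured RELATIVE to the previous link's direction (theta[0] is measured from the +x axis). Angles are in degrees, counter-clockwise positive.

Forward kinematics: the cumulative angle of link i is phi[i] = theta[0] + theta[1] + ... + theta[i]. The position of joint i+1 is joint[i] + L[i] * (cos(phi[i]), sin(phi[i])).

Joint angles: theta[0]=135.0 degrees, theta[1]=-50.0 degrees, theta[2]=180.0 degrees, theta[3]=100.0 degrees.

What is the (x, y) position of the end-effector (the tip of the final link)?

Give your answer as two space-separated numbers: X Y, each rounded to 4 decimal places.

Answer: 2.2513 12.8073

Derivation:
joint[0] = (0.0000, 0.0000)  (base)
link 0: phi[0] = 135 = 135 deg
  cos(135 deg) = -0.7071, sin(135 deg) = 0.7071
  joint[1] = (0.0000, 0.0000) + 6.5 * (-0.7071, 0.7071) = (0.0000 + -4.5962, 0.0000 + 4.5962) = (-4.5962, 4.5962)
link 1: phi[1] = 135 + -50 = 85 deg
  cos(85 deg) = 0.0872, sin(85 deg) = 0.9962
  joint[2] = (-4.5962, 4.5962) + 8.9 * (0.0872, 0.9962) = (-4.5962 + 0.7757, 4.5962 + 8.8661) = (-3.8205, 13.4623)
link 2: phi[2] = 135 + -50 + 180 = 265 deg
  cos(265 deg) = -0.0872, sin(265 deg) = -0.9962
  joint[3] = (-3.8205, 13.4623) + 1.2 * (-0.0872, -0.9962) = (-3.8205 + -0.1046, 13.4623 + -1.1954) = (-3.9251, 12.2669)
link 3: phi[3] = 135 + -50 + 180 + 100 = 365 deg
  cos(365 deg) = 0.9962, sin(365 deg) = 0.0872
  joint[4] = (-3.9251, 12.2669) + 6.2 * (0.9962, 0.0872) = (-3.9251 + 6.1764, 12.2669 + 0.5404) = (2.2513, 12.8073)
End effector: (2.2513, 12.8073)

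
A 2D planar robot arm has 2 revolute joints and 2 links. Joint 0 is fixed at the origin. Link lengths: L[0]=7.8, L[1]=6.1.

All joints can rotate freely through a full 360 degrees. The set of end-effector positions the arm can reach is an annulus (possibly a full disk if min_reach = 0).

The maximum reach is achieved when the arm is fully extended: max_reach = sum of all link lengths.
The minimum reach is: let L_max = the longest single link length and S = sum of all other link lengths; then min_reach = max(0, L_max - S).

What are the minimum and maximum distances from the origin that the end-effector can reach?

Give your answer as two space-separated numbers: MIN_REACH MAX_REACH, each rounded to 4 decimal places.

Answer: 1.7000 13.9000

Derivation:
Link lengths: [7.8, 6.1]
max_reach = 7.8 + 6.1 = 13.9
L_max = max([7.8, 6.1]) = 7.8
S (sum of others) = 13.9 - 7.8 = 6.1
min_reach = max(0, 7.8 - 6.1) = max(0, 1.7) = 1.7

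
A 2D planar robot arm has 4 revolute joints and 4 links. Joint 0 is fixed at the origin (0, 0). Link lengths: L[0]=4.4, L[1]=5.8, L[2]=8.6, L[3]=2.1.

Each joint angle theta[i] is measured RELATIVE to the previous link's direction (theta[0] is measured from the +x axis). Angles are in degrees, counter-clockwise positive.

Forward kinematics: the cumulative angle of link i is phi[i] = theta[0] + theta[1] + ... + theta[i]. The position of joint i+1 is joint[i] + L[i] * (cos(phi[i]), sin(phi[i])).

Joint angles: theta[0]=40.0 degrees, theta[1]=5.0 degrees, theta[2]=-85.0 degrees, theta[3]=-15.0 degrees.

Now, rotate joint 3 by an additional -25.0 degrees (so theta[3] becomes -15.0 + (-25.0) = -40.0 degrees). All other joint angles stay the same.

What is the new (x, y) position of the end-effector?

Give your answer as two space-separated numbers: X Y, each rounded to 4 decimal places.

joint[0] = (0.0000, 0.0000)  (base)
link 0: phi[0] = 40 = 40 deg
  cos(40 deg) = 0.7660, sin(40 deg) = 0.6428
  joint[1] = (0.0000, 0.0000) + 4.4 * (0.7660, 0.6428) = (0.0000 + 3.3706, 0.0000 + 2.8283) = (3.3706, 2.8283)
link 1: phi[1] = 40 + 5 = 45 deg
  cos(45 deg) = 0.7071, sin(45 deg) = 0.7071
  joint[2] = (3.3706, 2.8283) + 5.8 * (0.7071, 0.7071) = (3.3706 + 4.1012, 2.8283 + 4.1012) = (7.4718, 6.9295)
link 2: phi[2] = 40 + 5 + -85 = -40 deg
  cos(-40 deg) = 0.7660, sin(-40 deg) = -0.6428
  joint[3] = (7.4718, 6.9295) + 8.6 * (0.7660, -0.6428) = (7.4718 + 6.5880, 6.9295 + -5.5280) = (14.0598, 1.4015)
link 3: phi[3] = 40 + 5 + -85 + -40 = -80 deg
  cos(-80 deg) = 0.1736, sin(-80 deg) = -0.9848
  joint[4] = (14.0598, 1.4015) + 2.1 * (0.1736, -0.9848) = (14.0598 + 0.3647, 1.4015 + -2.0681) = (14.4245, -0.6666)
End effector: (14.4245, -0.6666)

Answer: 14.4245 -0.6666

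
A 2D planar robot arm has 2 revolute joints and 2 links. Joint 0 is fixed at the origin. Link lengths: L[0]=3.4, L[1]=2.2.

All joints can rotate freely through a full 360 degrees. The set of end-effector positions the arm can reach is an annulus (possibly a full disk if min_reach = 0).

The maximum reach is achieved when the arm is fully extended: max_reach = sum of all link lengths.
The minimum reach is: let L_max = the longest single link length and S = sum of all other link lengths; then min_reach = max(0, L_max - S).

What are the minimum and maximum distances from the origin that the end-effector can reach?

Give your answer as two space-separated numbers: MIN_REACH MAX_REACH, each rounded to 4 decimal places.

Answer: 1.2000 5.6000

Derivation:
Link lengths: [3.4, 2.2]
max_reach = 3.4 + 2.2 = 5.6
L_max = max([3.4, 2.2]) = 3.4
S (sum of others) = 5.6 - 3.4 = 2.2
min_reach = max(0, 3.4 - 2.2) = max(0, 1.2) = 1.2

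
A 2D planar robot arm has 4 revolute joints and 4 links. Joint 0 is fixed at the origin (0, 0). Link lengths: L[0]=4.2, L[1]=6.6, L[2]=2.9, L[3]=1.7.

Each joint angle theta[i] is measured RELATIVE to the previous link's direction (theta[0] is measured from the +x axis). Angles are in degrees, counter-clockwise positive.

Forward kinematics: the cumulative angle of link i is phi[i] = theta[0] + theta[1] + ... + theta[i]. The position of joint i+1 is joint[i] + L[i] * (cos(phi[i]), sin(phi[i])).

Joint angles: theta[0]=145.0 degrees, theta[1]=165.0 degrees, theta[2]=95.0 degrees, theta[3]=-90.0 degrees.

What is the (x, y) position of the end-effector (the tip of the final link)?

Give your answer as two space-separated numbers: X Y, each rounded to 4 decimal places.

Answer: 4.0547 -1.7983

Derivation:
joint[0] = (0.0000, 0.0000)  (base)
link 0: phi[0] = 145 = 145 deg
  cos(145 deg) = -0.8192, sin(145 deg) = 0.5736
  joint[1] = (0.0000, 0.0000) + 4.2 * (-0.8192, 0.5736) = (0.0000 + -3.4404, 0.0000 + 2.4090) = (-3.4404, 2.4090)
link 1: phi[1] = 145 + 165 = 310 deg
  cos(310 deg) = 0.6428, sin(310 deg) = -0.7660
  joint[2] = (-3.4404, 2.4090) + 6.6 * (0.6428, -0.7660) = (-3.4404 + 4.2424, 2.4090 + -5.0559) = (0.8020, -2.6469)
link 2: phi[2] = 145 + 165 + 95 = 405 deg
  cos(405 deg) = 0.7071, sin(405 deg) = 0.7071
  joint[3] = (0.8020, -2.6469) + 2.9 * (0.7071, 0.7071) = (0.8020 + 2.0506, -2.6469 + 2.0506) = (2.8526, -0.5963)
link 3: phi[3] = 145 + 165 + 95 + -90 = 315 deg
  cos(315 deg) = 0.7071, sin(315 deg) = -0.7071
  joint[4] = (2.8526, -0.5963) + 1.7 * (0.7071, -0.7071) = (2.8526 + 1.2021, -0.5963 + -1.2021) = (4.0547, -1.7983)
End effector: (4.0547, -1.7983)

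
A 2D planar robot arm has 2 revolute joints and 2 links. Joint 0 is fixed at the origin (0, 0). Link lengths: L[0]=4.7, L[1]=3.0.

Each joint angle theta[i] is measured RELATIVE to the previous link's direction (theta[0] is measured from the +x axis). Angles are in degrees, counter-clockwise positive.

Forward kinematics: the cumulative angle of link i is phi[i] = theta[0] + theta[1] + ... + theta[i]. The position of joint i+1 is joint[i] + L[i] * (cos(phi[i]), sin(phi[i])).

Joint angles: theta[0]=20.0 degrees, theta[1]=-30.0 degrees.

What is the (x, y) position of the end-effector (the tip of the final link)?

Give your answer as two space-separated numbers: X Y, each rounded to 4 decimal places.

Answer: 7.3710 1.0866

Derivation:
joint[0] = (0.0000, 0.0000)  (base)
link 0: phi[0] = 20 = 20 deg
  cos(20 deg) = 0.9397, sin(20 deg) = 0.3420
  joint[1] = (0.0000, 0.0000) + 4.7 * (0.9397, 0.3420) = (0.0000 + 4.4166, 0.0000 + 1.6075) = (4.4166, 1.6075)
link 1: phi[1] = 20 + -30 = -10 deg
  cos(-10 deg) = 0.9848, sin(-10 deg) = -0.1736
  joint[2] = (4.4166, 1.6075) + 3 * (0.9848, -0.1736) = (4.4166 + 2.9544, 1.6075 + -0.5209) = (7.3710, 1.0866)
End effector: (7.3710, 1.0866)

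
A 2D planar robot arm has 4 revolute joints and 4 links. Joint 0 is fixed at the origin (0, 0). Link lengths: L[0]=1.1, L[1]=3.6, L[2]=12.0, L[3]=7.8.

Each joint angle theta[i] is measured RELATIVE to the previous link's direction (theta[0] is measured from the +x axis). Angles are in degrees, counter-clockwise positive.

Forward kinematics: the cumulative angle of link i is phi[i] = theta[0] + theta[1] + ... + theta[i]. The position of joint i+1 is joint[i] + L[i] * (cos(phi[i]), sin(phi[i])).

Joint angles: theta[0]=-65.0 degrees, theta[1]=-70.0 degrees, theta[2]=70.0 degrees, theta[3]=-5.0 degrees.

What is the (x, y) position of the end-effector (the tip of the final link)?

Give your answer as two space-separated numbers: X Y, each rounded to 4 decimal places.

joint[0] = (0.0000, 0.0000)  (base)
link 0: phi[0] = -65 = -65 deg
  cos(-65 deg) = 0.4226, sin(-65 deg) = -0.9063
  joint[1] = (0.0000, 0.0000) + 1.1 * (0.4226, -0.9063) = (0.0000 + 0.4649, 0.0000 + -0.9969) = (0.4649, -0.9969)
link 1: phi[1] = -65 + -70 = -135 deg
  cos(-135 deg) = -0.7071, sin(-135 deg) = -0.7071
  joint[2] = (0.4649, -0.9969) + 3.6 * (-0.7071, -0.7071) = (0.4649 + -2.5456, -0.9969 + -2.5456) = (-2.0807, -3.5425)
link 2: phi[2] = -65 + -70 + 70 = -65 deg
  cos(-65 deg) = 0.4226, sin(-65 deg) = -0.9063
  joint[3] = (-2.0807, -3.5425) + 12 * (0.4226, -0.9063) = (-2.0807 + 5.0714, -3.5425 + -10.8757) = (2.9907, -14.4182)
link 3: phi[3] = -65 + -70 + 70 + -5 = -70 deg
  cos(-70 deg) = 0.3420, sin(-70 deg) = -0.9397
  joint[4] = (2.9907, -14.4182) + 7.8 * (0.3420, -0.9397) = (2.9907 + 2.6678, -14.4182 + -7.3296) = (5.6585, -21.7478)
End effector: (5.6585, -21.7478)

Answer: 5.6585 -21.7478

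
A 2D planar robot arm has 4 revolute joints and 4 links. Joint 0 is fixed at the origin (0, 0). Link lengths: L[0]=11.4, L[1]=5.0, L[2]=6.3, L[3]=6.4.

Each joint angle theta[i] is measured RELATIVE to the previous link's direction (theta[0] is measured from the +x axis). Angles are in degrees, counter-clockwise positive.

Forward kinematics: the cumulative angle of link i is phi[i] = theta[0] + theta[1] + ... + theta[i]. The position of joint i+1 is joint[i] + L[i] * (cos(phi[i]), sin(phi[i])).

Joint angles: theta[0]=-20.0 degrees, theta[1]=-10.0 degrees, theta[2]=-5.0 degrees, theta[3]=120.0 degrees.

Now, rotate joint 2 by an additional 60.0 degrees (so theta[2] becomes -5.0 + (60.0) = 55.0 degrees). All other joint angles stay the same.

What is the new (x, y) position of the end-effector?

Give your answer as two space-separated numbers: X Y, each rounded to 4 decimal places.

joint[0] = (0.0000, 0.0000)  (base)
link 0: phi[0] = -20 = -20 deg
  cos(-20 deg) = 0.9397, sin(-20 deg) = -0.3420
  joint[1] = (0.0000, 0.0000) + 11.4 * (0.9397, -0.3420) = (0.0000 + 10.7125, 0.0000 + -3.8990) = (10.7125, -3.8990)
link 1: phi[1] = -20 + -10 = -30 deg
  cos(-30 deg) = 0.8660, sin(-30 deg) = -0.5000
  joint[2] = (10.7125, -3.8990) + 5 * (0.8660, -0.5000) = (10.7125 + 4.3301, -3.8990 + -2.5000) = (15.0426, -6.3990)
link 2: phi[2] = -20 + -10 + 55 = 25 deg
  cos(25 deg) = 0.9063, sin(25 deg) = 0.4226
  joint[3] = (15.0426, -6.3990) + 6.3 * (0.9063, 0.4226) = (15.0426 + 5.7097, -6.3990 + 2.6625) = (20.7524, -3.7365)
link 3: phi[3] = -20 + -10 + 55 + 120 = 145 deg
  cos(145 deg) = -0.8192, sin(145 deg) = 0.5736
  joint[4] = (20.7524, -3.7365) + 6.4 * (-0.8192, 0.5736) = (20.7524 + -5.2426, -3.7365 + 3.6709) = (15.5098, -0.0656)
End effector: (15.5098, -0.0656)

Answer: 15.5098 -0.0656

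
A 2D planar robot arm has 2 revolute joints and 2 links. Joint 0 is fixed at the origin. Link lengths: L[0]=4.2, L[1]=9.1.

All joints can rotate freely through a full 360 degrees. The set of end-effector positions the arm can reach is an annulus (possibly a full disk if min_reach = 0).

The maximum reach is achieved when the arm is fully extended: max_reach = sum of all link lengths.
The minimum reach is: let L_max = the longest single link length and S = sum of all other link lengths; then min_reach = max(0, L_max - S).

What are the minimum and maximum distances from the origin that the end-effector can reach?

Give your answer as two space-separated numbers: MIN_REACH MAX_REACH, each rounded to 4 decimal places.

Link lengths: [4.2, 9.1]
max_reach = 4.2 + 9.1 = 13.3
L_max = max([4.2, 9.1]) = 9.1
S (sum of others) = 13.3 - 9.1 = 4.2
min_reach = max(0, 9.1 - 4.2) = max(0, 4.9) = 4.9

Answer: 4.9000 13.3000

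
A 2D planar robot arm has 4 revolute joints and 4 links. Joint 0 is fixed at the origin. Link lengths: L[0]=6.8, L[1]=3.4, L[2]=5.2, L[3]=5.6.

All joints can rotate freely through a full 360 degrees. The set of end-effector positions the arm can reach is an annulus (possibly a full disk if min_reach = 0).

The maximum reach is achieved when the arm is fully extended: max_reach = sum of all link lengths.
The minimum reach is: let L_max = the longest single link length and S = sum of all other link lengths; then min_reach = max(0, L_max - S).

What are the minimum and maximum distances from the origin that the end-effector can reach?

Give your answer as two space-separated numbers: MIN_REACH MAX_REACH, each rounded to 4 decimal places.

Answer: 0.0000 21.0000

Derivation:
Link lengths: [6.8, 3.4, 5.2, 5.6]
max_reach = 6.8 + 3.4 + 5.2 + 5.6 = 21
L_max = max([6.8, 3.4, 5.2, 5.6]) = 6.8
S (sum of others) = 21 - 6.8 = 14.2
min_reach = max(0, 6.8 - 14.2) = max(0, -7.4) = 0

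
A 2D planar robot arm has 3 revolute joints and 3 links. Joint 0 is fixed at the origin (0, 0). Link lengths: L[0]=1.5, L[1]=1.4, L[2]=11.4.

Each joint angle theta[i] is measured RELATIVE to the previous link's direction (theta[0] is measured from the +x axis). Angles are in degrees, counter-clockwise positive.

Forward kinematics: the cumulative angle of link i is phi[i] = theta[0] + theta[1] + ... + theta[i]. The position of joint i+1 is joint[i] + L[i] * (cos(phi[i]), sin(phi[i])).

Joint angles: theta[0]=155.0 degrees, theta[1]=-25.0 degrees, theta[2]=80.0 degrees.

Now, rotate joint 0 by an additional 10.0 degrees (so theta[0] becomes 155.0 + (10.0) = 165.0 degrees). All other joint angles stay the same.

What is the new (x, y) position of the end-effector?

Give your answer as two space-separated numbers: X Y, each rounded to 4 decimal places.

Answer: -11.2543 -6.0396

Derivation:
joint[0] = (0.0000, 0.0000)  (base)
link 0: phi[0] = 165 = 165 deg
  cos(165 deg) = -0.9659, sin(165 deg) = 0.2588
  joint[1] = (0.0000, 0.0000) + 1.5 * (-0.9659, 0.2588) = (0.0000 + -1.4489, 0.0000 + 0.3882) = (-1.4489, 0.3882)
link 1: phi[1] = 165 + -25 = 140 deg
  cos(140 deg) = -0.7660, sin(140 deg) = 0.6428
  joint[2] = (-1.4489, 0.3882) + 1.4 * (-0.7660, 0.6428) = (-1.4489 + -1.0725, 0.3882 + 0.8999) = (-2.5214, 1.2881)
link 2: phi[2] = 165 + -25 + 80 = 220 deg
  cos(220 deg) = -0.7660, sin(220 deg) = -0.6428
  joint[3] = (-2.5214, 1.2881) + 11.4 * (-0.7660, -0.6428) = (-2.5214 + -8.7329, 1.2881 + -7.3278) = (-11.2543, -6.0396)
End effector: (-11.2543, -6.0396)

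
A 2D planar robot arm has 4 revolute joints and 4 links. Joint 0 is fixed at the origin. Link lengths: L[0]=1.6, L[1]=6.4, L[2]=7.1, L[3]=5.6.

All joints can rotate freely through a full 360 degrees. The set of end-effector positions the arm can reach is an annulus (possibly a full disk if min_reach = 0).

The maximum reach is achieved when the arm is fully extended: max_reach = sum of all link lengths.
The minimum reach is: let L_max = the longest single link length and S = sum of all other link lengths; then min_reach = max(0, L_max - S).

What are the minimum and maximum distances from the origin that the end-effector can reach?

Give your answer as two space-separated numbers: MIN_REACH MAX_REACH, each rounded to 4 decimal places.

Answer: 0.0000 20.7000

Derivation:
Link lengths: [1.6, 6.4, 7.1, 5.6]
max_reach = 1.6 + 6.4 + 7.1 + 5.6 = 20.7
L_max = max([1.6, 6.4, 7.1, 5.6]) = 7.1
S (sum of others) = 20.7 - 7.1 = 13.6
min_reach = max(0, 7.1 - 13.6) = max(0, -6.5) = 0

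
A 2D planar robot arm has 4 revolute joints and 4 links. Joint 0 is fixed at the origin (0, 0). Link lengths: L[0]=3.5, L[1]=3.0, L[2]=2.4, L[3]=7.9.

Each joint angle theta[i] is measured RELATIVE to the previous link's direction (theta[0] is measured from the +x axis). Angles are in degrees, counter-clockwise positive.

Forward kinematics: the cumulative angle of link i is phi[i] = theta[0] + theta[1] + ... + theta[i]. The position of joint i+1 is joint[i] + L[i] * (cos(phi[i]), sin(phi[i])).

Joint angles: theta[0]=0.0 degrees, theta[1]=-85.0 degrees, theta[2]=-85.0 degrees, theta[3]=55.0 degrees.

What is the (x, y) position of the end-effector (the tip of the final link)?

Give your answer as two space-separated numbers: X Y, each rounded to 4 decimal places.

Answer: -1.9408 -10.5652

Derivation:
joint[0] = (0.0000, 0.0000)  (base)
link 0: phi[0] = 0 = 0 deg
  cos(0 deg) = 1.0000, sin(0 deg) = 0.0000
  joint[1] = (0.0000, 0.0000) + 3.5 * (1.0000, 0.0000) = (0.0000 + 3.5000, 0.0000 + 0.0000) = (3.5000, 0.0000)
link 1: phi[1] = 0 + -85 = -85 deg
  cos(-85 deg) = 0.0872, sin(-85 deg) = -0.9962
  joint[2] = (3.5000, 0.0000) + 3 * (0.0872, -0.9962) = (3.5000 + 0.2615, 0.0000 + -2.9886) = (3.7615, -2.9886)
link 2: phi[2] = 0 + -85 + -85 = -170 deg
  cos(-170 deg) = -0.9848, sin(-170 deg) = -0.1736
  joint[3] = (3.7615, -2.9886) + 2.4 * (-0.9848, -0.1736) = (3.7615 + -2.3635, -2.9886 + -0.4168) = (1.3979, -3.4053)
link 3: phi[3] = 0 + -85 + -85 + 55 = -115 deg
  cos(-115 deg) = -0.4226, sin(-115 deg) = -0.9063
  joint[4] = (1.3979, -3.4053) + 7.9 * (-0.4226, -0.9063) = (1.3979 + -3.3387, -3.4053 + -7.1598) = (-1.9408, -10.5652)
End effector: (-1.9408, -10.5652)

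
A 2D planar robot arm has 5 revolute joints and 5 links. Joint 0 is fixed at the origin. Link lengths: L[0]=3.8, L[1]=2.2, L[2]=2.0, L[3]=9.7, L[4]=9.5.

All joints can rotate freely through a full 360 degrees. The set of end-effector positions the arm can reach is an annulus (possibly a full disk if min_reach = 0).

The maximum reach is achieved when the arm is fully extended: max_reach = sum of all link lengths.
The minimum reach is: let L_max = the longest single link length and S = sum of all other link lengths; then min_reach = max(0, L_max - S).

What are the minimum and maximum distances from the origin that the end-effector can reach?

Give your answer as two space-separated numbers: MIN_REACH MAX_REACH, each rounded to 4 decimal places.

Answer: 0.0000 27.2000

Derivation:
Link lengths: [3.8, 2.2, 2.0, 9.7, 9.5]
max_reach = 3.8 + 2.2 + 2 + 9.7 + 9.5 = 27.2
L_max = max([3.8, 2.2, 2.0, 9.7, 9.5]) = 9.7
S (sum of others) = 27.2 - 9.7 = 17.5
min_reach = max(0, 9.7 - 17.5) = max(0, -7.8) = 0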